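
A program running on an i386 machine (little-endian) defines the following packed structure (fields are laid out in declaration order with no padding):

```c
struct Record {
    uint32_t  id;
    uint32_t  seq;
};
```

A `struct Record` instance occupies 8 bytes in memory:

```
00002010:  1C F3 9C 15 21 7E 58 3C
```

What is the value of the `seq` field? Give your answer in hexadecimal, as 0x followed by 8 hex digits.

`seq` follows `id` (4 bytes), so it starts at byte offset 4 and occupies 4 bytes.
Bytes at offsets 4..7: 21 7E 58 3C.
In little-endian order the low byte comes first in memory.
Reassemble most-significant byte first: 3C 58 7E 21 → 0x3C587E21.

0x3C587E21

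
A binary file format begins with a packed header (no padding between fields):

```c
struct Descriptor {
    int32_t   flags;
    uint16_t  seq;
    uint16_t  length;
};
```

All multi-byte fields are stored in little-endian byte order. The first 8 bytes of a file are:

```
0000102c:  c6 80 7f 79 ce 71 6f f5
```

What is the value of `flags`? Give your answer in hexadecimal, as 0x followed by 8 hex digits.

`flags` is the first field, at byte offset 0, occupying 4 bytes.
Bytes at offsets 0..3: C6 80 7F 79.
Little-endian stores the least-significant byte at the lowest address.
Reassemble most-significant byte first: 79 7F 80 C6 → 0x797F80C6.

0x797F80C6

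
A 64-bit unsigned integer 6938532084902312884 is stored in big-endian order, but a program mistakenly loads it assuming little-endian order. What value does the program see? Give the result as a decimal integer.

13023073490610047584

6938532084902312884 in 64-bit hexadecimal is 0x604A9E2B5740BBB4.
Stored big-endian, the bytes at ascending addresses are 60 4A 9E 2B 57 40 BB B4.
Read back as little-endian, the first byte is least significant, giving 0xB4BB40572B9E4A60.
0xB4BB40572B9E4A60 = 13023073490610047584.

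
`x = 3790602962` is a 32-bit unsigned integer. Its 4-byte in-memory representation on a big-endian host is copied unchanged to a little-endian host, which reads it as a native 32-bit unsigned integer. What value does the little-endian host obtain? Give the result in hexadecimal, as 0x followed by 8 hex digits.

0xD202F0E1

3790602962 in 32-bit hexadecimal is 0xE1F002D2.
Stored big-endian, the bytes at ascending addresses are E1 F0 02 D2.
Read back as little-endian, the first byte is least significant, giving 0xD202F0E1.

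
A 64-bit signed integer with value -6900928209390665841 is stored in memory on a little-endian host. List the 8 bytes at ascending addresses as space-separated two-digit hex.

Two's complement of -6900928209390665841 in 64 bits: 6900928209390665841 = 0x5FC505A4CD340071; invert → 0xA03AFA5B32CBFF8E; add 1 → 0xA03AFA5B32CBFF8F.
Split into bytes (most-significant first): A0 3A FA 5B 32 CB FF 8F.
Little-endian stores the least-significant byte at the lowest address.
So at ascending addresses the bytes are 8F FF CB 32 5B FA 3A A0.

8F FF CB 32 5B FA 3A A0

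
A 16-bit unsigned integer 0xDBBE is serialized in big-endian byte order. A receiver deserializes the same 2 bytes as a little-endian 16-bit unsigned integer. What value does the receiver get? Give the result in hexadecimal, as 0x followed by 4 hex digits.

0xBEDB

Stored big-endian, the bytes at ascending addresses are DB BE.
Read back as little-endian, the first byte is least significant, giving 0xBEDB.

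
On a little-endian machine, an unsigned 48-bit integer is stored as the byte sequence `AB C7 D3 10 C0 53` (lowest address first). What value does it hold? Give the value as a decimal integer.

Little-endian: lowest address holds the least-significant byte.
Reassemble most-significant byte first: 53 C0 10 D3 C7 AB → 0x53C010D3C7AB.
0x53C010D3C7AB = 92084381140907.

92084381140907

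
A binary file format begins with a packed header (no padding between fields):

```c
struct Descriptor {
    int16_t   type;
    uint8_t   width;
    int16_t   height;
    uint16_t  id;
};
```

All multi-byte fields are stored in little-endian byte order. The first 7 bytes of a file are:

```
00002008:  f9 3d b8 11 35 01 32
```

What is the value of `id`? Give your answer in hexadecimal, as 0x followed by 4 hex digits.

`id` follows `type` (2 B), `width` (1 B), `height` (2 B), so it starts at offset 2 + 1 + 2 = 5 and occupies 2 bytes.
Bytes at offsets 5..6: 01 32.
Little-endian stores the least-significant byte at the lowest address.
Reassemble most-significant byte first: 32 01 → 0x3201.

0x3201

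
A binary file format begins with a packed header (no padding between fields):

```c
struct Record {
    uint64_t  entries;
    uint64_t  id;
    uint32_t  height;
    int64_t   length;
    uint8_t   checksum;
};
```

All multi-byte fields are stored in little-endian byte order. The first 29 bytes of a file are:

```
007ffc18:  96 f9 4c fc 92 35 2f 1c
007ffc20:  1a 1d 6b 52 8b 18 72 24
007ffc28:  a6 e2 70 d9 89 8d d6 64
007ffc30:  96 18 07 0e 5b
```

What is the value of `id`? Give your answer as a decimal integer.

`id` follows `entries` (8 bytes), so it starts at byte offset 8 and occupies 8 bytes.
Bytes at offsets 8..15: 1A 1D 6B 52 8B 18 72 24.
Little-endian stores the least-significant byte at the lowest address.
Reassemble most-significant byte first: 24 72 18 8B 52 6B 1D 1A → 0x2472188B526B1D1A.
0x2472188B526B1D1A = 2626188519372692762.

2626188519372692762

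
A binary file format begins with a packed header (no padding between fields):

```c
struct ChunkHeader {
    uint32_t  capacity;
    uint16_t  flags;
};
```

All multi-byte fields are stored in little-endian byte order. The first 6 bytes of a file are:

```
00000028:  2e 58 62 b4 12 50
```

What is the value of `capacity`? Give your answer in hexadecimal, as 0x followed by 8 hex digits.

`capacity` is the first field, at byte offset 0, occupying 4 bytes.
Bytes at offsets 0..3: 2E 58 62 B4.
Little-endian: lowest address holds the least-significant byte.
Reassemble most-significant byte first: B4 62 58 2E → 0xB462582E.

0xB462582E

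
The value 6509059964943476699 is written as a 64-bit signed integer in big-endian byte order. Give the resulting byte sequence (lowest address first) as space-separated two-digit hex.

6509059964943476699 in hexadecimal, padded to 64 bits, is 0x5A54D38D382C27DB.
Split into bytes (most-significant first): 5A 54 D3 8D 38 2C 27 DB.
Big-endian: lowest address holds the most-significant byte.
So the memory order matches the most-significant-first order: 5A 54 D3 8D 38 2C 27 DB.

5A 54 D3 8D 38 2C 27 DB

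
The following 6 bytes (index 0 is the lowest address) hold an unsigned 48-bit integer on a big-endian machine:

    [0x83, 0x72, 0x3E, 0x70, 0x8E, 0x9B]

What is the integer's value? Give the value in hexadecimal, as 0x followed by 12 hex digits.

0x83723E708E9B

Big-endian: lowest address holds the most-significant byte.
The bytes are already most-significant first: 0x83723E708E9B.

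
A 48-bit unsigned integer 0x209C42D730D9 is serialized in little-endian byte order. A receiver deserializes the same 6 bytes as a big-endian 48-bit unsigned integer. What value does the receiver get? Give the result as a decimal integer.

Stored little-endian, the bytes at ascending addresses are D9 30 D7 42 9C 20.
Read back as big-endian, the last byte is least significant, giving 0xD930D7429C20.
0xD930D7429C20 = 238803793124384.

238803793124384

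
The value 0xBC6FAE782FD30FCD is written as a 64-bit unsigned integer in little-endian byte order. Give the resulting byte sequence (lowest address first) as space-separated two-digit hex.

Split into bytes (most-significant first): BC 6F AE 78 2F D3 0F CD.
In little-endian order the low byte comes first in memory.
So at ascending addresses the bytes are CD 0F D3 2F 78 AE 6F BC.

CD 0F D3 2F 78 AE 6F BC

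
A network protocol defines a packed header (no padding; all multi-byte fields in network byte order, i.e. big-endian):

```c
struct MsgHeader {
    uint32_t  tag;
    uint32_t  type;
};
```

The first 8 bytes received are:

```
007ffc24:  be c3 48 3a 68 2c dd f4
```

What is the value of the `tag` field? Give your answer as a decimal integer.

`tag` is the first field, at byte offset 0, occupying 4 bytes.
Bytes at offsets 0..3: BE C3 48 3A.
In big-endian order the high byte comes first in memory.
The bytes are already most-significant first: 0xBEC3483A.
0xBEC3483A = 3200469050.

3200469050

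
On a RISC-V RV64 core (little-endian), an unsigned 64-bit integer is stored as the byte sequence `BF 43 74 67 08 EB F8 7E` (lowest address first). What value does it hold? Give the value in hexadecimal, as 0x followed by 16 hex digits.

Little-endian: lowest address holds the least-significant byte.
Reassemble most-significant byte first: 7E F8 EB 08 67 74 43 BF → 0x7EF8EB08677443BF.

0x7EF8EB08677443BF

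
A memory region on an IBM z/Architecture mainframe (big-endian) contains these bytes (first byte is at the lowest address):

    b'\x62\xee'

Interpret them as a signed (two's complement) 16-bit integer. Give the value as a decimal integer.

Big-endian stores the most-significant byte at the lowest address.
The bytes are already most-significant first: 0x62EE.
0x62EE = 25326.

25326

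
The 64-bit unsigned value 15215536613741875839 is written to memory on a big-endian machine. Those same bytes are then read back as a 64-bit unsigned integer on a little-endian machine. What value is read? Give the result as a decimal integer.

15215536613741875839 in 64-bit hexadecimal is 0xD32871EF5108D27F.
Stored big-endian, the bytes at ascending addresses are D3 28 71 EF 51 08 D2 7F.
Read back as little-endian, the first byte is least significant, giving 0x7FD20851EF7128D3.
0x7FD20851EF7128D3 = 9210433335928629459.

9210433335928629459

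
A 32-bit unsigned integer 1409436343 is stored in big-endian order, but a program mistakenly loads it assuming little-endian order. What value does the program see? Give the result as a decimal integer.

1409436343 in 32-bit hexadecimal is 0x54024AB7.
Stored big-endian, the bytes at ascending addresses are 54 02 4A B7.
Read back as little-endian, the first byte is least significant, giving 0xB74A0254.
0xB74A0254 = 3075080788.

3075080788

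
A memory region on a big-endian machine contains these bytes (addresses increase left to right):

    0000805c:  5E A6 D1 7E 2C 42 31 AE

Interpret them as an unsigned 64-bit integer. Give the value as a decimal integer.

Big-endian stores the most-significant byte at the lowest address.
The bytes are already most-significant first: 0x5EA6D17E2C4231AE.
0x5EA6D17E2C4231AE = 6820369025537814958.

6820369025537814958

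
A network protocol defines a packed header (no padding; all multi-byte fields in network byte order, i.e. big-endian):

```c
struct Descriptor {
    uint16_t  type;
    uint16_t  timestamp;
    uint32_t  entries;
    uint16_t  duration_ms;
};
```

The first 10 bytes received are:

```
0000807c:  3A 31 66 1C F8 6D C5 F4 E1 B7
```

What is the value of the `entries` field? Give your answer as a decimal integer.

`entries` follows `type` (2 B), `timestamp` (2 B), so it starts at offset 2 + 2 = 4 and occupies 4 bytes.
Bytes at offsets 4..7: F8 6D C5 F4.
Big-endian stores the most-significant byte at the lowest address.
The bytes are already most-significant first: 0xF86DC5F4.
0xF86DC5F4 = 4167943668.

4167943668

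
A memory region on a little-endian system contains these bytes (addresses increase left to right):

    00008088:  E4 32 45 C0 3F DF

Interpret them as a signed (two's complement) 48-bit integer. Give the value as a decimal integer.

Little-endian stores the least-significant byte at the lowest address.
Reassemble most-significant byte first: DF 3F C0 45 32 E4 → 0xDF3FC04532E4.
Top bit is set, so as a signed 48-bit value this is 0xDF3FC04532E4 − 2^48 = -36010075016476.

-36010075016476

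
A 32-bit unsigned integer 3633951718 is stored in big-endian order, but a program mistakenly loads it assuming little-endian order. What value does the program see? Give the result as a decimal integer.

3870530008

3633951718 in 32-bit hexadecimal is 0xD899B3E6.
Stored big-endian, the bytes at ascending addresses are D8 99 B3 E6.
Read back as little-endian, the first byte is least significant, giving 0xE6B399D8.
0xE6B399D8 = 3870530008.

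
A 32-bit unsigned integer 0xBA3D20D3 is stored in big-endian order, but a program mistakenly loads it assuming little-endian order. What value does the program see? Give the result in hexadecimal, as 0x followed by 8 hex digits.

Stored big-endian, the bytes at ascending addresses are BA 3D 20 D3.
Read back as little-endian, the first byte is least significant, giving 0xD3203DBA.

0xD3203DBA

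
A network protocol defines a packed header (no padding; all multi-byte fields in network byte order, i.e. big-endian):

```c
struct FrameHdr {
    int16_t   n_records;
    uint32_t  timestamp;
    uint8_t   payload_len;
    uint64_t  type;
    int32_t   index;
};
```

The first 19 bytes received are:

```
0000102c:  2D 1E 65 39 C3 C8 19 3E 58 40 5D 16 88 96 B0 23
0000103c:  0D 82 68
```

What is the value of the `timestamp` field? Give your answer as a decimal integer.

1698284488

`timestamp` follows `n_records` (2 bytes), so it starts at byte offset 2 and occupies 4 bytes.
Bytes at offsets 2..5: 65 39 C3 C8.
Big-endian: lowest address holds the most-significant byte.
The bytes are already most-significant first: 0x6539C3C8.
0x6539C3C8 = 1698284488.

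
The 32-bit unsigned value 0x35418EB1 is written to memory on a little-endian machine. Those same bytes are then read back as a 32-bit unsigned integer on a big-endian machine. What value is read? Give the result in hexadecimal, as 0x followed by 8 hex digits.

0xB18E4135

Stored little-endian, the bytes at ascending addresses are B1 8E 41 35.
Read back as big-endian, the last byte is least significant, giving 0xB18E4135.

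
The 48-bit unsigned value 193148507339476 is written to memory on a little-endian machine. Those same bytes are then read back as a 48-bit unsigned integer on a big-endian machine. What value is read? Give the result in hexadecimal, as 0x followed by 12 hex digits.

0xD43A2BE4AAAF

193148507339476 in 48-bit hexadecimal is 0xAFAAE42B3AD4.
Stored little-endian, the bytes at ascending addresses are D4 3A 2B E4 AA AF.
Read back as big-endian, the last byte is least significant, giving 0xD43A2BE4AAAF.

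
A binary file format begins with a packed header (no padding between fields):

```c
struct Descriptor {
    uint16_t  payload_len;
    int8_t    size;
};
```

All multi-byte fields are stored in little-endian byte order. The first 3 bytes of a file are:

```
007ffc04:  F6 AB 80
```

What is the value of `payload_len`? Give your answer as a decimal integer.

`payload_len` is the first field, at byte offset 0, occupying 2 bytes.
Bytes at offsets 0..1: F6 AB.
In little-endian order the low byte comes first in memory.
Reassemble most-significant byte first: AB F6 → 0xABF6.
0xABF6 = 44022.

44022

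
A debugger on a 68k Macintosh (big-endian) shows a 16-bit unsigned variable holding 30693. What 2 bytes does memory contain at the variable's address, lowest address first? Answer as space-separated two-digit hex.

77 E5

30693 in hexadecimal, padded to 16 bits, is 0x77E5.
Split into bytes (most-significant first): 77 E5.
Big-endian: lowest address holds the most-significant byte.
So the memory order matches the most-significant-first order: 77 E5.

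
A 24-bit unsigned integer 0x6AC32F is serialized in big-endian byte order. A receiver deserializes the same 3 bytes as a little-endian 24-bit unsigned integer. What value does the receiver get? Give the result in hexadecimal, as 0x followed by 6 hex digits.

Stored big-endian, the bytes at ascending addresses are 6A C3 2F.
Read back as little-endian, the first byte is least significant, giving 0x2FC36A.

0x2FC36A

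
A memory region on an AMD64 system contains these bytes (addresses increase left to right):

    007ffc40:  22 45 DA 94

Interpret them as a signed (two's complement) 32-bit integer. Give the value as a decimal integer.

In little-endian order the low byte comes first in memory.
Reassemble most-significant byte first: 94 DA 45 22 → 0x94DA4522.
Top bit is set, so as a signed 32-bit value this is 0x94DA4522 − 2^32 = -1797634782.

-1797634782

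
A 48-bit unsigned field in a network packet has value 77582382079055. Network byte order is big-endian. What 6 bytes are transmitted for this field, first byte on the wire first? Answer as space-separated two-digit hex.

77582382079055 in hexadecimal, padded to 48 bits, is 0x468F8E531C4F.
Split into bytes (most-significant first): 46 8F 8E 53 1C 4F.
In big-endian order the high byte comes first in memory.
So the memory order matches the most-significant-first order: 46 8F 8E 53 1C 4F.

46 8F 8E 53 1C 4F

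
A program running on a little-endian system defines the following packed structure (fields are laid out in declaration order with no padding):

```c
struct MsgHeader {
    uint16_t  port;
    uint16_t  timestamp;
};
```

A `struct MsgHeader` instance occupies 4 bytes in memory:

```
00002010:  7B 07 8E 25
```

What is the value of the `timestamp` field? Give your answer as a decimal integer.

`timestamp` follows `port` (2 bytes), so it starts at byte offset 2 and occupies 2 bytes.
Bytes at offsets 2..3: 8E 25.
In little-endian order the low byte comes first in memory.
Reassemble most-significant byte first: 25 8E → 0x258E.
0x258E = 9614.

9614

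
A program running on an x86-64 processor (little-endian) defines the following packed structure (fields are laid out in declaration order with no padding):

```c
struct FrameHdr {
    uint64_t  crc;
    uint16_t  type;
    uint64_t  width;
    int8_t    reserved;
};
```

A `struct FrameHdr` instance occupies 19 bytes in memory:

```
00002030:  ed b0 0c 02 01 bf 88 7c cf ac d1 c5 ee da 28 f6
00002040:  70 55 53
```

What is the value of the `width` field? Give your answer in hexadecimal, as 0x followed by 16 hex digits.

`width` follows `crc` (8 B), `type` (2 B), so it starts at offset 8 + 2 = 10 and occupies 8 bytes.
Bytes at offsets 10..17: D1 C5 EE DA 28 F6 70 55.
Little-endian stores the least-significant byte at the lowest address.
Reassemble most-significant byte first: 55 70 F6 28 DA EE C5 D1 → 0x5570F628DAEEC5D1.

0x5570F628DAEEC5D1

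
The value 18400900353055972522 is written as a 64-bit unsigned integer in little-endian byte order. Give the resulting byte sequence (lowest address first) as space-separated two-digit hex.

18400900353055972522 in hexadecimal, padded to 64 bits, is 0xFF5D21610342DCAA.
Split into bytes (most-significant first): FF 5D 21 61 03 42 DC AA.
Little-endian: lowest address holds the least-significant byte.
So at ascending addresses the bytes are AA DC 42 03 61 21 5D FF.

AA DC 42 03 61 21 5D FF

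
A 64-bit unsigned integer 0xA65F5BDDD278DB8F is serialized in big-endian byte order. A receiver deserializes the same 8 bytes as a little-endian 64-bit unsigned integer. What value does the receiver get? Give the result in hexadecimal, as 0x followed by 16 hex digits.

0x8FDB78D2DD5B5FA6

Stored big-endian, the bytes at ascending addresses are A6 5F 5B DD D2 78 DB 8F.
Read back as little-endian, the first byte is least significant, giving 0x8FDB78D2DD5B5FA6.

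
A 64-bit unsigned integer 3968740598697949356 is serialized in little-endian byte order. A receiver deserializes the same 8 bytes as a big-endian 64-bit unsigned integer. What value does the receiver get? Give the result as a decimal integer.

12463728562568696631

3968740598697949356 in 64-bit hexadecimal is 0x3713CC8C170FF8AC.
Stored little-endian, the bytes at ascending addresses are AC F8 0F 17 8C CC 13 37.
Read back as big-endian, the last byte is least significant, giving 0xACF80F178CCC1337.
0xACF80F178CCC1337 = 12463728562568696631.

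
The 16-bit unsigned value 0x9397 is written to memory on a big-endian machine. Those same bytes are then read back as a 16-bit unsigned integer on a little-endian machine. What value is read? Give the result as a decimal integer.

Stored big-endian, the bytes at ascending addresses are 93 97.
Read back as little-endian, the first byte is least significant, giving 0x9793.
0x9793 = 38803.

38803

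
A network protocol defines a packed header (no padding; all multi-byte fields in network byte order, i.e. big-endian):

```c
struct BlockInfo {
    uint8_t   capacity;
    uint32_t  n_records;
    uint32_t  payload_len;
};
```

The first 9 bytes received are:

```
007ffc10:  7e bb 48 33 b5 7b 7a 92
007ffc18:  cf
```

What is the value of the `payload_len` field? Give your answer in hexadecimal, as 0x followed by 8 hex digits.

0x7B7A92CF

`payload_len` follows `capacity` (1 B), `n_records` (4 B), so it starts at offset 1 + 4 = 5 and occupies 4 bytes.
Bytes at offsets 5..8: 7B 7A 92 CF.
In big-endian order the high byte comes first in memory.
The bytes are already most-significant first: 0x7B7A92CF.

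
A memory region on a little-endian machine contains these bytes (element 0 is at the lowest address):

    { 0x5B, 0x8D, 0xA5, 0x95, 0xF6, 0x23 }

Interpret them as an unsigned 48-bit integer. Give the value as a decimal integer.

In little-endian order the low byte comes first in memory.
Reassemble most-significant byte first: 23 F6 95 A5 8D 5B → 0x23F695A58D5B.
0x23F695A58D5B = 39541979581787.

39541979581787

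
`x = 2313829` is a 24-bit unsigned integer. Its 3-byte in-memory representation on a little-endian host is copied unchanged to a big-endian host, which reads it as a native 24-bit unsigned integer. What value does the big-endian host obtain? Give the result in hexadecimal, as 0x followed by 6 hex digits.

2313829 in 24-bit hexadecimal is 0x234E65.
Stored little-endian, the bytes at ascending addresses are 65 4E 23.
Read back as big-endian, the last byte is least significant, giving 0x654E23.

0x654E23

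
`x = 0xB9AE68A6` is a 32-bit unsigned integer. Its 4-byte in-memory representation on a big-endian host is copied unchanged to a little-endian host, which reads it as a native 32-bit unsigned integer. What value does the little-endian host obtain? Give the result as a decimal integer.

Stored big-endian, the bytes at ascending addresses are B9 AE 68 A6.
Read back as little-endian, the first byte is least significant, giving 0xA668AEB9.
0xA668AEB9 = 2791878329.

2791878329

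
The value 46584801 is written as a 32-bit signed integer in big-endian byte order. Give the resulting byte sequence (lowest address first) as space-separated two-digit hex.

02 C6 D3 E1

46584801 in hexadecimal, padded to 32 bits, is 0x02C6D3E1.
Split into bytes (most-significant first): 02 C6 D3 E1.
Big-endian stores the most-significant byte at the lowest address.
So the memory order matches the most-significant-first order: 02 C6 D3 E1.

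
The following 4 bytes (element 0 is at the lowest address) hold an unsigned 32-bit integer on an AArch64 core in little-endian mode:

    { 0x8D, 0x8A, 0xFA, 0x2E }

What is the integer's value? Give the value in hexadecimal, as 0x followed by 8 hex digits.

Little-endian stores the least-significant byte at the lowest address.
Reassemble most-significant byte first: 2E FA 8A 8D → 0x2EFA8A8D.

0x2EFA8A8D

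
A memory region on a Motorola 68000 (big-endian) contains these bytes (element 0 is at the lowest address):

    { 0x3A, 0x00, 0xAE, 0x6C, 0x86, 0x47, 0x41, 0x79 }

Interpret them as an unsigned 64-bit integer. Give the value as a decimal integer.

4179532235332338041

Big-endian stores the most-significant byte at the lowest address.
The bytes are already most-significant first: 0x3A00AE6C86474179.
0x3A00AE6C86474179 = 4179532235332338041.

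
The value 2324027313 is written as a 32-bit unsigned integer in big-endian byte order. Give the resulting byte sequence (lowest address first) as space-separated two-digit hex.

8A 85 D7 B1

2324027313 in hexadecimal, padded to 32 bits, is 0x8A85D7B1.
Split into bytes (most-significant first): 8A 85 D7 B1.
Big-endian: lowest address holds the most-significant byte.
So the memory order matches the most-significant-first order: 8A 85 D7 B1.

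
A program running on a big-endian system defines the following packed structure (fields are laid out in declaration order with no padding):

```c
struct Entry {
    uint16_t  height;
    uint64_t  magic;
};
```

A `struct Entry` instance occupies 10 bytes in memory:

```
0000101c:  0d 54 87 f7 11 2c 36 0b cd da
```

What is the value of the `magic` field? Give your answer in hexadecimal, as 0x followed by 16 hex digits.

0x87F7112C360BCDDA

`magic` follows `height` (2 bytes), so it starts at byte offset 2 and occupies 8 bytes.
Bytes at offsets 2..9: 87 F7 11 2C 36 0B CD DA.
Big-endian stores the most-significant byte at the lowest address.
The bytes are already most-significant first: 0x87F7112C360BCDDA.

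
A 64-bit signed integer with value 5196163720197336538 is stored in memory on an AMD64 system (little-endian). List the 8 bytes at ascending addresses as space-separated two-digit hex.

DA 6D 22 81 5F 7B 1C 48

5196163720197336538 in hexadecimal, padded to 64 bits, is 0x481C7B5F81226DDA.
Split into bytes (most-significant first): 48 1C 7B 5F 81 22 6D DA.
Little-endian: lowest address holds the least-significant byte.
So at ascending addresses the bytes are DA 6D 22 81 5F 7B 1C 48.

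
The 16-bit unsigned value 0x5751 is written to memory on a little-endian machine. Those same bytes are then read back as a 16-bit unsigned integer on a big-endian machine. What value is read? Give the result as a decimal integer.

20823

Stored little-endian, the bytes at ascending addresses are 51 57.
Read back as big-endian, the last byte is least significant, giving 0x5157.
0x5157 = 20823.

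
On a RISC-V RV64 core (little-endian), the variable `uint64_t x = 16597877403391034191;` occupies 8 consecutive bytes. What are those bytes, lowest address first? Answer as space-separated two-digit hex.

16597877403391034191 in hexadecimal, padded to 64 bits, is 0xE657818F1E9B034F.
Split into bytes (most-significant first): E6 57 81 8F 1E 9B 03 4F.
Little-endian stores the least-significant byte at the lowest address.
So at ascending addresses the bytes are 4F 03 9B 1E 8F 81 57 E6.

4F 03 9B 1E 8F 81 57 E6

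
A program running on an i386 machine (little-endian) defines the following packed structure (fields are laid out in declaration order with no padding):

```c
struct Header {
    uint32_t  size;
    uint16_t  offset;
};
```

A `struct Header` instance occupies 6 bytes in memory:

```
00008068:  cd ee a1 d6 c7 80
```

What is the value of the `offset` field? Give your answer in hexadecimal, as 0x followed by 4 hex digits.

0x80C7

`offset` follows `size` (4 bytes), so it starts at byte offset 4 and occupies 2 bytes.
Bytes at offsets 4..5: C7 80.
Little-endian stores the least-significant byte at the lowest address.
Reassemble most-significant byte first: 80 C7 → 0x80C7.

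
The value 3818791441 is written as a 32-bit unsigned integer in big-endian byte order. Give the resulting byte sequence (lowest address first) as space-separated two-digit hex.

3818791441 in hexadecimal, padded to 32 bits, is 0xE39E2211.
Split into bytes (most-significant first): E3 9E 22 11.
In big-endian order the high byte comes first in memory.
So the memory order matches the most-significant-first order: E3 9E 22 11.

E3 9E 22 11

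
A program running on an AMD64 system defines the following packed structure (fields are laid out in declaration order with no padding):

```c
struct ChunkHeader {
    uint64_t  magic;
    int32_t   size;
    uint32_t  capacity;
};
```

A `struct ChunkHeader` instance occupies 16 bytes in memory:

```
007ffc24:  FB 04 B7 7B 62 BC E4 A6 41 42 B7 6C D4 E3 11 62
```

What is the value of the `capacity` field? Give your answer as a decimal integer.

1645339604

`capacity` follows `magic` (8 B), `size` (4 B), so it starts at offset 8 + 4 = 12 and occupies 4 bytes.
Bytes at offsets 12..15: D4 E3 11 62.
Little-endian stores the least-significant byte at the lowest address.
Reassemble most-significant byte first: 62 11 E3 D4 → 0x6211E3D4.
0x6211E3D4 = 1645339604.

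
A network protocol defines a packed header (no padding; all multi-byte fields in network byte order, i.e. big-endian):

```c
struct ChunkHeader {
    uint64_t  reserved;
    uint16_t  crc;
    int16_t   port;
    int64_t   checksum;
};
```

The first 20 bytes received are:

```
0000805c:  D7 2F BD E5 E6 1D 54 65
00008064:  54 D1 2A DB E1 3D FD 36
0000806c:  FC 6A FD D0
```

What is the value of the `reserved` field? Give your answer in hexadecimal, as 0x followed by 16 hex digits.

0xD72FBDE5E61D5465

`reserved` is the first field, at byte offset 0, occupying 8 bytes.
Bytes at offsets 0..7: D7 2F BD E5 E6 1D 54 65.
Big-endian stores the most-significant byte at the lowest address.
The bytes are already most-significant first: 0xD72FBDE5E61D5465.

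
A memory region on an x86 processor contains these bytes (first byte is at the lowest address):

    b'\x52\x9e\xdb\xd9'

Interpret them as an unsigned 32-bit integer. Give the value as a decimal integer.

3655048786

Little-endian stores the least-significant byte at the lowest address.
Reassemble most-significant byte first: D9 DB 9E 52 → 0xD9DB9E52.
0xD9DB9E52 = 3655048786.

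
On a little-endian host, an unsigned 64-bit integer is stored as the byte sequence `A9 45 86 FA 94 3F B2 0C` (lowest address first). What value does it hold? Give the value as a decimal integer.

914863583400445353

In little-endian order the low byte comes first in memory.
Reassemble most-significant byte first: 0C B2 3F 94 FA 86 45 A9 → 0x0CB23F94FA8645A9.
0x0CB23F94FA8645A9 = 914863583400445353.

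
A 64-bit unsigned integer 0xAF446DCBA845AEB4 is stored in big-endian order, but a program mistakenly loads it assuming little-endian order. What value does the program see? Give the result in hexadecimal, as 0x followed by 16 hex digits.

0xB4AE45A8CB6D44AF

Stored big-endian, the bytes at ascending addresses are AF 44 6D CB A8 45 AE B4.
Read back as little-endian, the first byte is least significant, giving 0xB4AE45A8CB6D44AF.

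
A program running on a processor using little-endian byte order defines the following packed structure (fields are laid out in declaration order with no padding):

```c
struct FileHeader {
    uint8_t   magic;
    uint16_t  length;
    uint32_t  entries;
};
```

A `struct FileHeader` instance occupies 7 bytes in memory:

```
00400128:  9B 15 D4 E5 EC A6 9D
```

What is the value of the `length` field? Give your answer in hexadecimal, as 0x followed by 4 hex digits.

`length` follows `magic` (1 byte), so it starts at byte offset 1 and occupies 2 bytes.
Bytes at offsets 1..2: 15 D4.
Little-endian: lowest address holds the least-significant byte.
Reassemble most-significant byte first: D4 15 → 0xD415.

0xD415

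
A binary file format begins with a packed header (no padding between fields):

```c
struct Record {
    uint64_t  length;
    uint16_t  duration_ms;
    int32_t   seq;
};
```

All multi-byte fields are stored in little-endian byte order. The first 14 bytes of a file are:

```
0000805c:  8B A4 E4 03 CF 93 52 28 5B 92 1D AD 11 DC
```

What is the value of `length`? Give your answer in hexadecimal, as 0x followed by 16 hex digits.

`length` is the first field, at byte offset 0, occupying 8 bytes.
Bytes at offsets 0..7: 8B A4 E4 03 CF 93 52 28.
Little-endian stores the least-significant byte at the lowest address.
Reassemble most-significant byte first: 28 52 93 CF 03 E4 A4 8B → 0x285293CF03E4A48B.

0x285293CF03E4A48B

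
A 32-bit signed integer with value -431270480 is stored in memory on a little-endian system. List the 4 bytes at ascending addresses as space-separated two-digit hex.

Two's complement of -431270480 in 32 bits: 431270480 = 0x19B4AA50; invert → 0xE64B55AF; add 1 → 0xE64B55B0.
Split into bytes (most-significant first): E6 4B 55 B0.
In little-endian order the low byte comes first in memory.
So at ascending addresses the bytes are B0 55 4B E6.

B0 55 4B E6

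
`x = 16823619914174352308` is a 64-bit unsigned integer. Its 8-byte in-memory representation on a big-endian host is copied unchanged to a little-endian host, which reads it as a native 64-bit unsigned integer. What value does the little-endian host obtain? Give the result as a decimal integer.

16823619914174352308 in 64-bit hexadecimal is 0xE979812D348CCBB4.
Stored big-endian, the bytes at ascending addresses are E9 79 81 2D 34 8C CB B4.
Read back as little-endian, the first byte is least significant, giving 0xB4CB8C342D8179E9.
0xB4CB8C342D8179E9 = 13027660502828939753.

13027660502828939753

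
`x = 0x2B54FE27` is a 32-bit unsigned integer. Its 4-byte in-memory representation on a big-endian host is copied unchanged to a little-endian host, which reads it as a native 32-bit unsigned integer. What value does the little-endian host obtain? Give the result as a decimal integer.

670979115

Stored big-endian, the bytes at ascending addresses are 2B 54 FE 27.
Read back as little-endian, the first byte is least significant, giving 0x27FE542B.
0x27FE542B = 670979115.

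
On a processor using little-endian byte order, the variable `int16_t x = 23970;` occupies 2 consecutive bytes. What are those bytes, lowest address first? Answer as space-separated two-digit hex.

23970 in hexadecimal, padded to 16 bits, is 0x5DA2.
Split into bytes (most-significant first): 5D A2.
Little-endian stores the least-significant byte at the lowest address.
So at ascending addresses the bytes are A2 5D.

A2 5D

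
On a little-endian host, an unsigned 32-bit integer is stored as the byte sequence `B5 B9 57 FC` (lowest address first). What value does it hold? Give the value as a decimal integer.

In little-endian order the low byte comes first in memory.
Reassemble most-significant byte first: FC 57 B9 B5 → 0xFC57B9B5.
0xFC57B9B5 = 4233607605.

4233607605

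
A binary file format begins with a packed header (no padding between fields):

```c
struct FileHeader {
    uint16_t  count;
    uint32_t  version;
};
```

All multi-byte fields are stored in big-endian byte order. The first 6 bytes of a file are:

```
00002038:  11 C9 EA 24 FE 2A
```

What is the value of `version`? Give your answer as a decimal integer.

`version` follows `count` (2 bytes), so it starts at byte offset 2 and occupies 4 bytes.
Bytes at offsets 2..5: EA 24 FE 2A.
In big-endian order the high byte comes first in memory.
The bytes are already most-significant first: 0xEA24FE2A.
0xEA24FE2A = 3928292906.

3928292906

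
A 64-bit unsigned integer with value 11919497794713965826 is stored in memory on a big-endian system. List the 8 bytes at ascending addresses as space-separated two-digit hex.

A5 6A 90 17 92 FA 55 02

11919497794713965826 in hexadecimal, padded to 64 bits, is 0xA56A901792FA5502.
Split into bytes (most-significant first): A5 6A 90 17 92 FA 55 02.
In big-endian order the high byte comes first in memory.
So the memory order matches the most-significant-first order: A5 6A 90 17 92 FA 55 02.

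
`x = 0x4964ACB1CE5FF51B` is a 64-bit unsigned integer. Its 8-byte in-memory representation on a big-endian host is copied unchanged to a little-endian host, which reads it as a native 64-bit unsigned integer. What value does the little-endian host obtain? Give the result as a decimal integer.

Stored big-endian, the bytes at ascending addresses are 49 64 AC B1 CE 5F F5 1B.
Read back as little-endian, the first byte is least significant, giving 0x1BF55FCEB1AC6449.
0x1BF55FCEB1AC6449 = 2014621749666931785.

2014621749666931785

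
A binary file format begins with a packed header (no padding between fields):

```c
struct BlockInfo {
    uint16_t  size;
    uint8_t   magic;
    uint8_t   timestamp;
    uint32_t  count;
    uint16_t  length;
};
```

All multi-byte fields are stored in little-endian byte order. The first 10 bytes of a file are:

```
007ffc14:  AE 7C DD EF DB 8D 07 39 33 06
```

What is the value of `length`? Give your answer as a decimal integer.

`length` follows `size` (2 B), `magic` (1 B), `timestamp` (1 B), `count` (4 B), so it starts at offset 2 + 1 + 1 + 4 = 8 and occupies 2 bytes.
Bytes at offsets 8..9: 33 06.
In little-endian order the low byte comes first in memory.
Reassemble most-significant byte first: 06 33 → 0x0633.
0x0633 = 1587.

1587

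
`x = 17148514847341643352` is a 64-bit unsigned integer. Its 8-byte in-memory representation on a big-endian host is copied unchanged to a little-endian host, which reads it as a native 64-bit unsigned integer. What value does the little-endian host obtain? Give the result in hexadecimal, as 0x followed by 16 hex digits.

0x58864F9D65C3FBED

17148514847341643352 in 64-bit hexadecimal is 0xEDFBC3659D4F8658.
Stored big-endian, the bytes at ascending addresses are ED FB C3 65 9D 4F 86 58.
Read back as little-endian, the first byte is least significant, giving 0x58864F9D65C3FBED.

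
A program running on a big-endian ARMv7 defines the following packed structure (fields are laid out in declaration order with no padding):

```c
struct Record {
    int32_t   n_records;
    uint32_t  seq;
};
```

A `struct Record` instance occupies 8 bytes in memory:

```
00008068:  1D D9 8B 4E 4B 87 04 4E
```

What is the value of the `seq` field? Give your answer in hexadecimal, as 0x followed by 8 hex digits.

`seq` follows `n_records` (4 bytes), so it starts at byte offset 4 and occupies 4 bytes.
Bytes at offsets 4..7: 4B 87 04 4E.
Big-endian: lowest address holds the most-significant byte.
The bytes are already most-significant first: 0x4B87044E.

0x4B87044E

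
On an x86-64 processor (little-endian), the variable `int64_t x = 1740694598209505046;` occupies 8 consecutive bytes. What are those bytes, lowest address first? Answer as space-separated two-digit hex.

16 07 B8 B4 83 30 28 18

1740694598209505046 in hexadecimal, padded to 64 bits, is 0x18283083B4B80716.
Split into bytes (most-significant first): 18 28 30 83 B4 B8 07 16.
Little-endian: lowest address holds the least-significant byte.
So at ascending addresses the bytes are 16 07 B8 B4 83 30 28 18.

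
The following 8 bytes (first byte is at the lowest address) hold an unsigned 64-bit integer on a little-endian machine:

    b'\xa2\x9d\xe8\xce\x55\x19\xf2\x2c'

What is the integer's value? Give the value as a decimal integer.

3238678938367073698

In little-endian order the low byte comes first in memory.
Reassemble most-significant byte first: 2C F2 19 55 CE E8 9D A2 → 0x2CF21955CEE89DA2.
0x2CF21955CEE89DA2 = 3238678938367073698.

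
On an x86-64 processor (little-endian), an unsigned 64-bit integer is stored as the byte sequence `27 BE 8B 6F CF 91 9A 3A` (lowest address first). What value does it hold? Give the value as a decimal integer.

4222847920728948263

Little-endian: lowest address holds the least-significant byte.
Reassemble most-significant byte first: 3A 9A 91 CF 6F 8B BE 27 → 0x3A9A91CF6F8BBE27.
0x3A9A91CF6F8BBE27 = 4222847920728948263.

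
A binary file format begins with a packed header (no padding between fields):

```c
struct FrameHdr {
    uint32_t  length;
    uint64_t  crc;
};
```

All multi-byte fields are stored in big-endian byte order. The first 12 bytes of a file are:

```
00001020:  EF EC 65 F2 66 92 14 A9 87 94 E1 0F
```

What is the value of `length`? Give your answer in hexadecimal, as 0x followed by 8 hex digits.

0xEFEC65F2

`length` is the first field, at byte offset 0, occupying 4 bytes.
Bytes at offsets 0..3: EF EC 65 F2.
Big-endian: lowest address holds the most-significant byte.
The bytes are already most-significant first: 0xEFEC65F2.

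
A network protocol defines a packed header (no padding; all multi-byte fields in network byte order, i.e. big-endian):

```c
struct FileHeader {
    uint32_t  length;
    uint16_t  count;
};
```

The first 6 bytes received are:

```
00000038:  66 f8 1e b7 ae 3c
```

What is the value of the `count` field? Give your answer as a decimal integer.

44604

`count` follows `length` (4 bytes), so it starts at byte offset 4 and occupies 2 bytes.
Bytes at offsets 4..5: AE 3C.
Big-endian stores the most-significant byte at the lowest address.
The bytes are already most-significant first: 0xAE3C.
0xAE3C = 44604.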